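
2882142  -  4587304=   -1705162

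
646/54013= 646/54013 = 0.01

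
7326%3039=1248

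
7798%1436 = 618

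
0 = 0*649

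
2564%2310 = 254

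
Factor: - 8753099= - 29^1*301831^1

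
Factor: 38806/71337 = 2^1*3^( - 1)*7^(-1 )*43^( - 1) * 79^( - 1) * 19403^1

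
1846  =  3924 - 2078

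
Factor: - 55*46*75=  -  2^1*3^1 * 5^3*11^1*23^1 = - 189750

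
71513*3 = 214539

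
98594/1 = 98594 = 98594.00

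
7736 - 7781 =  - 45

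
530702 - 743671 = - 212969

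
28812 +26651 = 55463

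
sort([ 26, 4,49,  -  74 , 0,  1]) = [ - 74 , 0, 1, 4,26, 49]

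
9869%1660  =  1569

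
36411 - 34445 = 1966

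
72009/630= 1143/10 = 114.30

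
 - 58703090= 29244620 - 87947710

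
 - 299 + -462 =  -761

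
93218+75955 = 169173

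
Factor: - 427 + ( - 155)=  - 2^1* 3^1 * 97^1 = - 582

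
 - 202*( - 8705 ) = 1758410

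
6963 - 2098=4865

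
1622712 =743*2184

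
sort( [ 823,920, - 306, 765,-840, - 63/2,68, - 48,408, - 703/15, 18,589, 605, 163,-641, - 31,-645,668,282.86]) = [ -840, -645,-641,-306,- 48,  -  703/15,-63/2,-31 , 18 , 68, 163,  282.86, 408,589,  605,  668 , 765,823,920 ] 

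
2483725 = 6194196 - 3710471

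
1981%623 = 112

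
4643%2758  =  1885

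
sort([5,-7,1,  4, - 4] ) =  [ -7, - 4,  1,4,5]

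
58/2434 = 29/1217 = 0.02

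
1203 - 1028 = 175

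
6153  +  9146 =15299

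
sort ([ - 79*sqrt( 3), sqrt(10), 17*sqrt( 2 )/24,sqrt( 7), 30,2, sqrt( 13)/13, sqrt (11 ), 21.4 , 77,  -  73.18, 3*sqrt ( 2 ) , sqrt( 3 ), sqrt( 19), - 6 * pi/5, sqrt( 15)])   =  [ - 79*sqrt( 3), - 73.18,  -  6*pi/5,sqrt( 13)/13, 17*sqrt( 2)/24, sqrt( 3), 2, sqrt(7 ), sqrt( 10), sqrt( 11),sqrt( 15),3*sqrt( 2), sqrt( 19 ), 21.4,30,77]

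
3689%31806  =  3689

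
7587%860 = 707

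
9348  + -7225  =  2123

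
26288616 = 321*81896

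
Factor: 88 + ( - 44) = 2^2*11^1 = 44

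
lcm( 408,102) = 408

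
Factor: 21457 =43^1*499^1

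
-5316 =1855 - 7171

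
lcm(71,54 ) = 3834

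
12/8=1 + 1/2 = 1.50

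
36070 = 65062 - 28992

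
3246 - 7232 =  - 3986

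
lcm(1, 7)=7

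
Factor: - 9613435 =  - 5^1* 13^1* 131^1*1129^1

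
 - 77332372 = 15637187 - 92969559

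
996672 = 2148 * 464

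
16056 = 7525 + 8531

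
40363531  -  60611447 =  - 20247916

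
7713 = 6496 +1217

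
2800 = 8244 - 5444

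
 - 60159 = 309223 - 369382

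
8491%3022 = 2447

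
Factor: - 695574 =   -  2^1*3^3*11^1*1171^1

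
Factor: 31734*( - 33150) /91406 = -525991050/45703= - 2^1*3^3*5^2*7^( - 1)*13^1 * 17^1*41^1* 43^1*6529^(  -  1 )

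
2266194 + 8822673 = 11088867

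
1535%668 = 199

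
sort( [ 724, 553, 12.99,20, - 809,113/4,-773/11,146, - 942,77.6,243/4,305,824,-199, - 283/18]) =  [ - 942, - 809, - 199, - 773/11, - 283/18 , 12.99, 20, 113/4 , 243/4,77.6,146,305, 553,724,824 ]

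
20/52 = 5/13 = 0.38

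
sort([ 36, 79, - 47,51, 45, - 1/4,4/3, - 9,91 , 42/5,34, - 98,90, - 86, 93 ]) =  [ -98, - 86, - 47 , - 9, - 1/4,4/3 , 42/5,  34, 36, 45,51, 79,  90,  91,93] 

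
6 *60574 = 363444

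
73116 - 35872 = 37244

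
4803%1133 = 271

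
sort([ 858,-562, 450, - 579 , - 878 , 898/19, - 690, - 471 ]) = [ - 878, - 690 , - 579, - 562,-471,898/19,450 , 858]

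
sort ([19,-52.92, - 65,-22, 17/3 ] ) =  [ - 65, - 52.92,-22, 17/3,19 ]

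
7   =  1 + 6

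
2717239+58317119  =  61034358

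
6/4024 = 3/2012 = 0.00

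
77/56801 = 77/56801 = 0.00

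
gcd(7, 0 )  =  7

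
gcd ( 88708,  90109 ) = 1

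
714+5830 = 6544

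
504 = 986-482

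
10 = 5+5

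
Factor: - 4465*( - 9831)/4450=8779083/890 = 2^( - 1 )*3^1*5^(  -  1)*19^1*29^1*47^1*89^( - 1)*113^1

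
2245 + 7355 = 9600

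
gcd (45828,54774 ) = 18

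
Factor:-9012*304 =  -2^6 * 3^1*19^1 * 751^1 = - 2739648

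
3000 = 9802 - 6802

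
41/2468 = 41/2468 = 0.02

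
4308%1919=470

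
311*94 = 29234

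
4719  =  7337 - 2618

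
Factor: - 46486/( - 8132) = 2^( - 1)*11^1*  19^( - 1 ) * 107^(-1 )*2113^1 = 23243/4066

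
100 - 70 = 30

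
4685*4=18740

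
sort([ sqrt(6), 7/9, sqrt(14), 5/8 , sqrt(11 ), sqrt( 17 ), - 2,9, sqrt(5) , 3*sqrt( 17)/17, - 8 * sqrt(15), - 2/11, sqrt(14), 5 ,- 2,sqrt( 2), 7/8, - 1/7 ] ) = [ - 8*sqrt (15 ), - 2,- 2, - 2/11, - 1/7,5/8, 3*sqrt( 17 )/17,7/9, 7/8,sqrt(2 ), sqrt(5),  sqrt ( 6), sqrt(11 ),sqrt( 14 ), sqrt(14),sqrt ( 17),  5,9 ] 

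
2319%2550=2319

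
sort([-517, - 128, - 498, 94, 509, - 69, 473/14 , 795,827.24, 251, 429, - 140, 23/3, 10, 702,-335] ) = [ - 517, - 498, - 335, - 140,-128, - 69, 23/3, 10,473/14, 94, 251,  429,  509, 702, 795,827.24]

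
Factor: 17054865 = 3^2*5^1*378997^1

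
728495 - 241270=487225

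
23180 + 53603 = 76783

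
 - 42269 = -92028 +49759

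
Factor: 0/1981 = 0 = 0^1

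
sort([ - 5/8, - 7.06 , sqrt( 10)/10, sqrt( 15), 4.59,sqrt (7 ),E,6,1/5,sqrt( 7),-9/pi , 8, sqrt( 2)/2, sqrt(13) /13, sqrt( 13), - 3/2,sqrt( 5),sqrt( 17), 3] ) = [ - 7.06, - 9/pi, - 3/2, - 5/8,1/5,sqrt(13 )/13 , sqrt( 10) /10  ,  sqrt(2) /2 , sqrt( 5),  sqrt(7), sqrt( 7 ),E , 3 , sqrt( 13) , sqrt( 15 ), sqrt( 17 ),  4.59,6, 8]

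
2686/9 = 2686/9  =  298.44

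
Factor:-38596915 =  - 5^1*7^1*59^1*18691^1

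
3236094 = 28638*113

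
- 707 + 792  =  85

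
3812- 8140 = -4328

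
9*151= 1359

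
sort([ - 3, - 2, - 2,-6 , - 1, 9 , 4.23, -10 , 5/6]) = [ - 10, - 6, - 3, - 2, - 2 , -1, 5/6, 4.23,  9 ] 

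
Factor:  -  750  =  -2^1*3^1 * 5^3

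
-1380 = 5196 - 6576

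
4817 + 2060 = 6877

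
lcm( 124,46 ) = 2852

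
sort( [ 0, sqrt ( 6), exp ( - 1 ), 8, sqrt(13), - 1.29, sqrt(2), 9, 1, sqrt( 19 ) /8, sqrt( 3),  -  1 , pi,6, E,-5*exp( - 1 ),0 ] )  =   [ - 5*exp (  -  1 ),-1.29,-1, 0, 0, exp ( - 1 ) , sqrt(19 ) /8,1, sqrt( 2 ), sqrt (3 ), sqrt(6),E,pi, sqrt ( 13 ),6, 8, 9 ]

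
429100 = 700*613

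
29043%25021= 4022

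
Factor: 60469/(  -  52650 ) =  - 2^( - 1 )*3^(  -  4)*5^( - 2 ) * 13^( - 1 ) * 17^1*3557^1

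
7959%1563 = 144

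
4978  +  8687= 13665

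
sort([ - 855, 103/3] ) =[ - 855,  103/3 ] 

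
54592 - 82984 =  - 28392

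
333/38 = 333/38 = 8.76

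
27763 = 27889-126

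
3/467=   3/467 = 0.01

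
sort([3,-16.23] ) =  [ - 16.23,  3] 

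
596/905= 596/905= 0.66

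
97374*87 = 8471538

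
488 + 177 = 665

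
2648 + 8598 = 11246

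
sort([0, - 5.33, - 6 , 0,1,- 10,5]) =[ - 10, - 6, - 5.33 , 0, 0 , 1 , 5]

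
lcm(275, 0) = 0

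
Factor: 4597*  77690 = 357140930 = 2^1*5^1* 17^1*457^1*4597^1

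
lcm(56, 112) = 112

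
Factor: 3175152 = 2^4*3^1*29^1*2281^1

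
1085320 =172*6310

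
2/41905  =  2/41905 =0.00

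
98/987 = 14/141 = 0.10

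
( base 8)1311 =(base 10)713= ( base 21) 1ck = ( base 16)2c9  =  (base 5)10323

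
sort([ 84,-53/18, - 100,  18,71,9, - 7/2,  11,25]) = [ - 100,-7/2, - 53/18,9,11, 18,25, 71,84 ]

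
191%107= 84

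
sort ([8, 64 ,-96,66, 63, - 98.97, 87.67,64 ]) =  [ - 98.97,  -  96,8, 63,64,64,66, 87.67 ]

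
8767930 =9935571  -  1167641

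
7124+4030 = 11154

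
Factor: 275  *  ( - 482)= - 2^1  *  5^2*11^1 * 241^1= - 132550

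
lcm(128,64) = 128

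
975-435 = 540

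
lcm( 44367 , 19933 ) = 1375377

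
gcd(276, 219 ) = 3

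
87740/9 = 9748 + 8/9 = 9748.89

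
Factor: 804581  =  804581^1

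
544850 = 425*1282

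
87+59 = 146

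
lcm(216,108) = 216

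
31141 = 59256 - 28115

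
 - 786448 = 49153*(-16)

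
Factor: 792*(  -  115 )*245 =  - 2^3*3^2*5^2*7^2 * 11^1*23^1 = -22314600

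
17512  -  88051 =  - 70539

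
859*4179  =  3589761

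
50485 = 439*115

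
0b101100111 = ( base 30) bt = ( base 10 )359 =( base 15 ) 18e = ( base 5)2414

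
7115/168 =42+59/168=42.35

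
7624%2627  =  2370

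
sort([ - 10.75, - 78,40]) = [ - 78,  -  10.75, 40]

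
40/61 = 40/61  =  0.66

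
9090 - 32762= - 23672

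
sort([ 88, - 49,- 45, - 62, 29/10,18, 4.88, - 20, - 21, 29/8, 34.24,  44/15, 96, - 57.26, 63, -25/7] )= [ - 62, -57.26, - 49, - 45 , -21,-20,-25/7, 29/10, 44/15,29/8, 4.88 , 18,  34.24, 63, 88, 96]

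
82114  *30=2463420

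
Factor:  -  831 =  -3^1*277^1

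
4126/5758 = 2063/2879 = 0.72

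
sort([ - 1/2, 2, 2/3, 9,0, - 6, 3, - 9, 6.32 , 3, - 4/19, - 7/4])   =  [ - 9,  -  6, - 7/4,- 1/2, - 4/19, 0, 2/3,2, 3, 3, 6.32 , 9 ] 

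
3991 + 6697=10688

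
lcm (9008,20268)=81072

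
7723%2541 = 100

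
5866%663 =562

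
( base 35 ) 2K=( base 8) 132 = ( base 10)90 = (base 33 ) 2O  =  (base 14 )66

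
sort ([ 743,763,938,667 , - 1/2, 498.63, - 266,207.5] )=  [ - 266,-1/2,207.5, 498.63 , 667,743,763,938 ] 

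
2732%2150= 582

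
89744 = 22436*4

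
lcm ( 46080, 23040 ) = 46080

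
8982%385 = 127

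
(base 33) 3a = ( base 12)91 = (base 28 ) 3p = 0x6d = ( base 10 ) 109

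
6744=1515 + 5229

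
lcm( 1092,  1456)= 4368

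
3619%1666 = 287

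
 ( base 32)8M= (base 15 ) 138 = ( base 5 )2103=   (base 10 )278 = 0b100010110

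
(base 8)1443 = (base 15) 388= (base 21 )1h5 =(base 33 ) ob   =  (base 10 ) 803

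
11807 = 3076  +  8731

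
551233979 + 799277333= 1350511312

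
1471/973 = 1 + 498/973 = 1.51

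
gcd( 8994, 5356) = 2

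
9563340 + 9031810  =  18595150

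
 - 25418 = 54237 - 79655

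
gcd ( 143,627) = 11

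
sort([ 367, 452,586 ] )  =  [367  ,  452,586 ]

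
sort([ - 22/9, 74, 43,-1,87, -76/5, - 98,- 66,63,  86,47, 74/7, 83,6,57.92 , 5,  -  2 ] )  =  [  -  98, -66, -76/5, - 22/9,- 2, - 1,5, 6, 74/7,43,47,57.92,63,74 , 83 , 86, 87] 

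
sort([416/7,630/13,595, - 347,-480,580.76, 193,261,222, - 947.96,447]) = [ - 947.96,- 480, - 347 , 630/13, 416/7,193, 222,261,  447 , 580.76, 595 ]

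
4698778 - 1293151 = 3405627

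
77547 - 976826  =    -  899279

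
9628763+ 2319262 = 11948025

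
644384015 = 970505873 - 326121858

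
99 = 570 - 471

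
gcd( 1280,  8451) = 1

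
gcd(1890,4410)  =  630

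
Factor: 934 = 2^1*467^1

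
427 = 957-530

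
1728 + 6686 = 8414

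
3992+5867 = 9859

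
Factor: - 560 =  - 2^4*5^1*7^1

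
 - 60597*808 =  - 48962376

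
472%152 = 16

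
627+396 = 1023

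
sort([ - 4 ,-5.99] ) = [  -  5.99,-4]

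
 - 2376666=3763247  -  6139913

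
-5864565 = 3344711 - 9209276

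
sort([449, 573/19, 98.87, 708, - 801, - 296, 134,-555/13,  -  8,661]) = [ - 801,-296,  -  555/13,-8, 573/19, 98.87, 134,449,661, 708]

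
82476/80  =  1030+19/20 = 1030.95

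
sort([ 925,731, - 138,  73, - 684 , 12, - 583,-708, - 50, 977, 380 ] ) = [ - 708, - 684,-583, - 138, - 50,12 , 73, 380,731, 925, 977] 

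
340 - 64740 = -64400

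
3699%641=494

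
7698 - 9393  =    -  1695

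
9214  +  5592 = 14806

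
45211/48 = 941+43/48 = 941.90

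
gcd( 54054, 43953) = 273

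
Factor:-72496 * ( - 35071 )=2^4 * 17^1*23^1 * 197^1*2063^1= 2542507216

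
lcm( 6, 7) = 42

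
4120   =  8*515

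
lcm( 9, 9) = 9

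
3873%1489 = 895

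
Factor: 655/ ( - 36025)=-1/55 = - 5^ ( - 1 )* 11^( - 1 ) 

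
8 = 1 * 8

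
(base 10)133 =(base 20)6d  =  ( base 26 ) 53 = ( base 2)10000101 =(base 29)4h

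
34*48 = 1632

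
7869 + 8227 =16096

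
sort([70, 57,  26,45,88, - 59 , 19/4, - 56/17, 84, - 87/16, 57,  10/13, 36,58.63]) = [-59,-87/16, - 56/17 , 10/13,19/4,26, 36,45,57,57,58.63,  70,84, 88]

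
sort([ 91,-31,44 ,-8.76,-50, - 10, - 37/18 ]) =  [- 50, - 31, - 10, - 8.76, -37/18, 44,  91 ] 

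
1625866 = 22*73903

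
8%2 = 0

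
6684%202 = 18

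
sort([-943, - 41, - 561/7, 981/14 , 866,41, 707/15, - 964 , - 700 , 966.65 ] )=[ - 964 , - 943 , - 700, - 561/7, - 41,41, 707/15,981/14 , 866,966.65 ] 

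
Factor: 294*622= 2^2*3^1 * 7^2 * 311^1 = 182868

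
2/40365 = 2/40365  =  0.00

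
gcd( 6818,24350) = 974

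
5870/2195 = 1174/439 = 2.67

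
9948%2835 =1443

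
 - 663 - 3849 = - 4512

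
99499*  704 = 70047296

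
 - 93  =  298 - 391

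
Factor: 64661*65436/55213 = 2^2*3^1*7^1*19^1 *41^1*55213^ ( - 1)*64661^1= 4231157196/55213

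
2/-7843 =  - 1 + 7841/7843 = -0.00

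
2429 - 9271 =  - 6842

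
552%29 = 1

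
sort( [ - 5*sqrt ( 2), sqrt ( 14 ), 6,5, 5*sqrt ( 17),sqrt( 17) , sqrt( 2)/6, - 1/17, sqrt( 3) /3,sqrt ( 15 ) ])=[-5*sqrt( 2), - 1/17,sqrt(2 )/6,sqrt ( 3) /3, sqrt( 14),sqrt (15 ), sqrt( 17), 5,6,5 * sqrt( 17) ]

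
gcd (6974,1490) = 2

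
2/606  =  1/303 = 0.00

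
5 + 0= 5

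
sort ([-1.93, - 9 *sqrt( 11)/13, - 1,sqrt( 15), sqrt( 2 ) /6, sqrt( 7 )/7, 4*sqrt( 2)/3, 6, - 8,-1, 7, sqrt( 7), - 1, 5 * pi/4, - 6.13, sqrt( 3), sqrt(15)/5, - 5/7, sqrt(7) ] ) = [ - 8,-6.13, - 9 *sqrt( 11 ) /13, - 1.93, - 1, - 1, - 1, - 5/7, sqrt(2 )/6, sqrt( 7 )/7, sqrt( 15)/5, sqrt( 3 ),4 * sqrt(2)/3, sqrt(7),sqrt(7 ),sqrt( 15 ), 5* pi/4, 6,7]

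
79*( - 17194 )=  - 1358326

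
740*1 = 740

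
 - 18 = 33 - 51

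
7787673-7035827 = 751846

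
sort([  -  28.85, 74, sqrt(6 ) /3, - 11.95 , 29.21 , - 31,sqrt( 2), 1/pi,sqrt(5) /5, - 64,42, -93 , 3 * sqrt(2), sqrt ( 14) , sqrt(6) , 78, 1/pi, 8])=[  -  93, - 64, - 31, -28.85 ,  -  11.95, 1/pi,1/pi,  sqrt ( 5)/5, sqrt( 6 )/3,  sqrt ( 2),sqrt( 6) , sqrt( 14),  3*sqrt( 2 )  ,  8,29.21, 42,  74 , 78] 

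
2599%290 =279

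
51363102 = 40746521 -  - 10616581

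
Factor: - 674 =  - 2^1*337^1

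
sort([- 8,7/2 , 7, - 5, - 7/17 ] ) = [  -  8, - 5, - 7/17, 7/2,  7 ] 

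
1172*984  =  1153248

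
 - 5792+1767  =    -  4025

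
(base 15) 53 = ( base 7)141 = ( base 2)1001110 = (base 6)210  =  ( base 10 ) 78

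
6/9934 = 3/4967 = 0.00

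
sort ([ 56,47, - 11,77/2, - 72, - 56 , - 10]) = [ - 72 , - 56, - 11  , - 10, 77/2,  47,56] 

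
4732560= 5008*945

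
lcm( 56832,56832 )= 56832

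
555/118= 555/118  =  4.70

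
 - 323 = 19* (  -  17) 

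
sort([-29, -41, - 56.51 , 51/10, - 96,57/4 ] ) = [-96, - 56.51,-41,  -  29, 51/10,57/4]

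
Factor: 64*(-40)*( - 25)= 64000 = 2^9*5^3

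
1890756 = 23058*82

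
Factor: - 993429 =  - 3^2*17^1*43^1*151^1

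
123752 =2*61876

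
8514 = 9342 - 828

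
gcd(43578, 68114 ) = 2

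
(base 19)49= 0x55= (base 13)67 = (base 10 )85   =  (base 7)151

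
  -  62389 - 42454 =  - 104843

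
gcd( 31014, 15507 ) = 15507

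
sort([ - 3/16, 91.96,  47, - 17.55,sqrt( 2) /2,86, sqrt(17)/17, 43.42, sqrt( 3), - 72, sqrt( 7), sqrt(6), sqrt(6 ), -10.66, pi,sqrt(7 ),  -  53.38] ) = [ - 72, - 53.38, - 17.55 , - 10.66 , - 3/16, sqrt ( 17)/17, sqrt( 2)/2,  sqrt(3),sqrt(6),sqrt(6), sqrt( 7 ), sqrt(7 ), pi,  43.42, 47,86, 91.96]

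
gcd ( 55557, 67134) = 3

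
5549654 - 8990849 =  - 3441195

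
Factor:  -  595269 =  -3^4*7349^1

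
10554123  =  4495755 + 6058368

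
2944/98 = 1472/49  =  30.04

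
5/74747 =5/74747 =0.00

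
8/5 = 1+3/5 = 1.60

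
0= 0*979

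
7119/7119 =1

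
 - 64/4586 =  - 1+2261/2293 = -0.01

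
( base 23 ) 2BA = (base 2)10100101001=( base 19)3ca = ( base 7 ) 3565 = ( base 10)1321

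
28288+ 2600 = 30888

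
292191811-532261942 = -240070131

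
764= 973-209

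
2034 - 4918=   -  2884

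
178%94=84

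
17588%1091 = 132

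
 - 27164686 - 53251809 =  - 80416495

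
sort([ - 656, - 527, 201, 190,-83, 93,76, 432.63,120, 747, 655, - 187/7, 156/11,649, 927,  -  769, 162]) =[ - 769, - 656, - 527, - 83, - 187/7, 156/11,  76  ,  93, 120, 162,190, 201, 432.63, 649,655, 747, 927] 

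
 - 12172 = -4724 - 7448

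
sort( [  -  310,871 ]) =[ -310,871]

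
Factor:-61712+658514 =596802=2^1 *3^1*17^1*5851^1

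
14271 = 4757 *3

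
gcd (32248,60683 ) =1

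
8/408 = 1/51 = 0.02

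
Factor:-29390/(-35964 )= 2^( - 1 )*3^( - 5)*5^1*37^( - 1 )*2939^1 =14695/17982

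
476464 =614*776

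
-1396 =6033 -7429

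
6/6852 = 1/1142=0.00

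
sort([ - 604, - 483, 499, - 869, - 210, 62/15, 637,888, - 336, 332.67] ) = [ - 869, - 604, - 483,-336, - 210, 62/15, 332.67, 499 , 637, 888] 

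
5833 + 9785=15618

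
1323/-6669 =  - 49/247= -0.20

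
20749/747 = 27 + 580/747 = 27.78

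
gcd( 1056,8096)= 352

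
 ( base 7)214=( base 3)11001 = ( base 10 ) 109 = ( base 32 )3d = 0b1101101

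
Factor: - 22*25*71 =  - 39050=- 2^1*5^2*11^1*71^1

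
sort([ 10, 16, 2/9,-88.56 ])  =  [ - 88.56,2/9, 10, 16]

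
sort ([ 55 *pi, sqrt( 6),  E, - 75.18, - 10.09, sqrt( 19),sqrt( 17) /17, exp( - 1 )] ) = [- 75.18, - 10.09, sqrt(17) /17,exp( - 1),sqrt( 6), E, sqrt( 19),55*pi ] 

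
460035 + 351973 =812008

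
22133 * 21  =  464793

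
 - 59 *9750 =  - 575250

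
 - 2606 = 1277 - 3883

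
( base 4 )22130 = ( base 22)188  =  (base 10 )668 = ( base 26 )PI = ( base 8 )1234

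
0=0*2055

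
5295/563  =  9 + 228/563=9.40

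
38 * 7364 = 279832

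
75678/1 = 75678 = 75678.00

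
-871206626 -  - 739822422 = - 131384204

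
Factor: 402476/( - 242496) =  - 239/144 =- 2^(  -  4)*3^( - 2)*239^1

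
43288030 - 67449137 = - 24161107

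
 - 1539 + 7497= 5958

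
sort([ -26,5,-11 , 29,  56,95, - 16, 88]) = [  -  26, - 16, - 11 , 5,29,56 , 88, 95 ]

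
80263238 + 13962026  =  94225264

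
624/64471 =624/64471 = 0.01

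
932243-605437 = 326806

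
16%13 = 3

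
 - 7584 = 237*( - 32 ) 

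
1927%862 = 203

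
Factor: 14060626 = 2^1*7030313^1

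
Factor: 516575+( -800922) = - 7^3*829^1 =- 284347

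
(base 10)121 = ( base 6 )321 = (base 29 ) 45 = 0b1111001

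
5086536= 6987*728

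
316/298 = 1 + 9/149 =1.06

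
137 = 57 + 80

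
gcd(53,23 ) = 1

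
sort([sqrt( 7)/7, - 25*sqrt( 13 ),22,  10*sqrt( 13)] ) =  [ - 25*sqrt(13),sqrt( 7) /7 , 22, 10*sqrt( 13)]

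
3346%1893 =1453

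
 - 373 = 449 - 822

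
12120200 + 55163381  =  67283581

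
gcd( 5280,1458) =6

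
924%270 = 114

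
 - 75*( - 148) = 11100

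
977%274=155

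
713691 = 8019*89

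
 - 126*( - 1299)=163674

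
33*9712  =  320496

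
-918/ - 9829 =918/9829 = 0.09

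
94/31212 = 47/15606 = 0.00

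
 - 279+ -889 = -1168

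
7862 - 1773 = 6089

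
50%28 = 22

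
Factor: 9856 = 2^7*7^1*11^1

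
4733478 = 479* 9882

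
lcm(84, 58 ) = 2436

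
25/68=25/68 = 0.37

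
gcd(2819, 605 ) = 1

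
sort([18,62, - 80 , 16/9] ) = [ - 80, 16/9 , 18, 62 ] 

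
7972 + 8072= 16044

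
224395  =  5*44879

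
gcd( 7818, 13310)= 2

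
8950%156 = 58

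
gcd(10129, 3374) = 7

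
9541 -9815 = -274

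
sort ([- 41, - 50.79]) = [ - 50.79,- 41 ]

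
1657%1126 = 531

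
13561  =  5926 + 7635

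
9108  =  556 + 8552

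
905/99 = 9 + 14/99 = 9.14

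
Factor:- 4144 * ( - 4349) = 18022256 = 2^4*7^1 *37^1*4349^1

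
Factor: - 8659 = -7^1*1237^1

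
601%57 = 31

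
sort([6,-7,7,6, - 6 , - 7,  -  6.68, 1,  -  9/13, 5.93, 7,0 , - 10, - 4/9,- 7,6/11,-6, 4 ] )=[ - 10 , - 7, - 7, - 7, - 6.68, - 6,-6 ,  -  9/13, - 4/9,0,6/11,1,4,5.93,6, 6,7, 7] 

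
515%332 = 183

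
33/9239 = 33/9239 = 0.00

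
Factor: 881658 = 2^1*3^3 * 29^1*563^1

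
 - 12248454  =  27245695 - 39494149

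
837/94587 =279/31529 = 0.01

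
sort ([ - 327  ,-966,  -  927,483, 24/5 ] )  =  [  -  966, - 927,- 327,24/5, 483 ] 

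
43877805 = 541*81105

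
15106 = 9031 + 6075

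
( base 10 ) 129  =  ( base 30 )49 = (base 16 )81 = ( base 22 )5J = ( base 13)9C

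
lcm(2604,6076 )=18228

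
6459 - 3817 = 2642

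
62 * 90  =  5580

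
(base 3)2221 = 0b1001111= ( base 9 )87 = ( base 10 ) 79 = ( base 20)3j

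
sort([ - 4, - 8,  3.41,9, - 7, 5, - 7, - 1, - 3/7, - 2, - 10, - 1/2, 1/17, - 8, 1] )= [ - 10, - 8, - 8, - 7, - 7,  -  4 , - 2, - 1,-1/2,  -  3/7,1/17, 1, 3.41, 5, 9] 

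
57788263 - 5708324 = 52079939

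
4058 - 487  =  3571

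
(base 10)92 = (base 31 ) 2u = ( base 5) 332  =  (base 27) 3b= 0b1011100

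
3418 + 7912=11330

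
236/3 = 78 + 2/3 = 78.67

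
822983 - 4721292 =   -  3898309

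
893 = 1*893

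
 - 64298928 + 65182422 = 883494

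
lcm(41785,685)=41785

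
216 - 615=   -  399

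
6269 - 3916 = 2353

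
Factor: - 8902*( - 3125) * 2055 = 2^1*3^1*5^6*137^1*4451^1 = 57167531250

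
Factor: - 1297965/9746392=-2^ ( - 3 )*3^1*5^1 * 19^( - 1) * 37^( - 1)*1733^(-1) * 86531^1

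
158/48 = 79/24 = 3.29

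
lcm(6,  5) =30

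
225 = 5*45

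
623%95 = 53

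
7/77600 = 7/77600 = 0.00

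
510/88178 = 255/44089  =  0.01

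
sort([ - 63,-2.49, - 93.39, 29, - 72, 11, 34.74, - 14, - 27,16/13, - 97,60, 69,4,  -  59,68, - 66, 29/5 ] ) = [ - 97, - 93.39, - 72, - 66, - 63, - 59,-27,-14,-2.49,16/13,4, 29/5,11, 29,34.74,60,68,69 ] 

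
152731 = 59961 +92770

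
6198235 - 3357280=2840955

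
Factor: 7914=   2^1 * 3^1*1319^1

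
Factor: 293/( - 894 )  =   - 2^(  -  1)*3^( - 1 )*149^( - 1 )*293^1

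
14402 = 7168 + 7234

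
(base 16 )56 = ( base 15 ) 5b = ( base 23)3h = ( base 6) 222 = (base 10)86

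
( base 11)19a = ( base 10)230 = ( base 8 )346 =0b11100110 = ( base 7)446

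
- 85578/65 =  - 85578/65 = -1316.58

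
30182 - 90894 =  - 60712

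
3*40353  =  121059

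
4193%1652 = 889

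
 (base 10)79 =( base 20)3J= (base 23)3A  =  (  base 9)87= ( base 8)117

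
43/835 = 43/835 = 0.05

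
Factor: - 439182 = -2^1 * 3^4*2711^1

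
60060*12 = 720720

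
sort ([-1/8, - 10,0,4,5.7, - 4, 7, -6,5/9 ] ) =[ - 10, - 6, - 4, - 1/8, 0,5/9, 4,5.7,7] 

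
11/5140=11/5140  =  0.00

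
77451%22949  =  8604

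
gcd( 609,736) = 1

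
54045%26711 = 623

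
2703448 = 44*61442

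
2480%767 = 179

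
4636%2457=2179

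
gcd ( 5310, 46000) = 10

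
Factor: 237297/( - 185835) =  - 5^( - 1 )*13^( - 1) * 83^1 = - 83/65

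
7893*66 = 520938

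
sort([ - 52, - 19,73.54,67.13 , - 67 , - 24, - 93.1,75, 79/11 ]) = [- 93.1, - 67, - 52 , - 24 , - 19 , 79/11,67.13,73.54,75 ] 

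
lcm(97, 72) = 6984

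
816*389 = 317424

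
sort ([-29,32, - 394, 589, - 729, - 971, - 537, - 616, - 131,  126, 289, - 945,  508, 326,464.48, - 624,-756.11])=[ - 971,  -  945, - 756.11,  -  729,  -  624, - 616 , - 537,-394,  -  131, - 29 , 32, 126,289,326, 464.48, 508, 589 ]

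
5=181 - 176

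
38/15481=38/15481 = 0.00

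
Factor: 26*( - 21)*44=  - 24024  =  - 2^3*3^1*7^1*11^1*13^1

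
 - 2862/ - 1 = 2862/1 = 2862.00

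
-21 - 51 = - 72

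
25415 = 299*85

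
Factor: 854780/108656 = 213695/27164  =  2^( - 2 ) *5^1*79^1 * 541^1 * 6791^(- 1)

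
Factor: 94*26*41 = 100204 = 2^2*13^1*41^1*47^1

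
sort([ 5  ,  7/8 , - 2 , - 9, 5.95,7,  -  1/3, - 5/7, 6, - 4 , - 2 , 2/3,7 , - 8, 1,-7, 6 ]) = [-9,-8,-7, - 4 , - 2 , - 2, - 5/7, - 1/3, 2/3, 7/8,1,5,5.95  ,  6,6,  7, 7]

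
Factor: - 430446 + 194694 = - 235752 = -2^3*3^1*11^1*19^1*47^1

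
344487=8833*39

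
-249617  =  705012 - 954629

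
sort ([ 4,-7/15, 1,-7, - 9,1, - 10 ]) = [ - 10, - 9, - 7 ,-7/15, 1 , 1, 4] 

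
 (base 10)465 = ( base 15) 210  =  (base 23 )K5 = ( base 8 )721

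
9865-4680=5185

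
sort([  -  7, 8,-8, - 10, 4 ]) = [ - 10, - 8 ,-7, 4,8]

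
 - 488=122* (  -  4 )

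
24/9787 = 24/9787 = 0.00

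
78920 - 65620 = 13300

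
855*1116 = 954180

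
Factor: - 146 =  - 2^1 * 73^1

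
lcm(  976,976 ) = 976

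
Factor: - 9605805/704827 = -3^1* 5^1 *11^1 * 631^(-1)*1117^(-1)*58217^1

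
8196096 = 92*89088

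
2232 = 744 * 3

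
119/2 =119/2  =  59.50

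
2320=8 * 290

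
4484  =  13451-8967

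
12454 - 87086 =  - 74632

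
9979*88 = 878152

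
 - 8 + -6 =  - 14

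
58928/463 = 127 +127/463 = 127.27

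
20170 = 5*4034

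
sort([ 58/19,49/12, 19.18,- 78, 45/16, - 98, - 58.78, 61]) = [ - 98,-78, - 58.78, 45/16,58/19, 49/12,19.18,61] 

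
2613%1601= 1012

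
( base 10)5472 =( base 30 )62C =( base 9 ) 7450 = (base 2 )1010101100000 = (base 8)12540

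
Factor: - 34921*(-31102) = 1086112942 = 2^1*47^1*743^1*15551^1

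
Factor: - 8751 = -3^1*2917^1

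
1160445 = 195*5951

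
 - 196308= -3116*63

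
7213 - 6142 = 1071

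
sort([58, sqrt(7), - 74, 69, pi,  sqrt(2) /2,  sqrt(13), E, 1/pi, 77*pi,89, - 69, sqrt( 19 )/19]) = [  -  74, - 69,sqrt(19)/19,1/pi,sqrt ( 2)/2, sqrt(7), E, pi, sqrt(13), 58, 69, 89, 77*pi] 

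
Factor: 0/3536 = 0^1 = 0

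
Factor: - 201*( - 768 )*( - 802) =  - 2^9*3^2*67^1*401^1 = -123803136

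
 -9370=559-9929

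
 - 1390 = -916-474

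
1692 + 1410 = 3102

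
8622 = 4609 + 4013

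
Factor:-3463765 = -5^1*692753^1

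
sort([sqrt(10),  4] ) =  [sqrt(10 ),4]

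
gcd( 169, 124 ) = 1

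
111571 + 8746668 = 8858239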